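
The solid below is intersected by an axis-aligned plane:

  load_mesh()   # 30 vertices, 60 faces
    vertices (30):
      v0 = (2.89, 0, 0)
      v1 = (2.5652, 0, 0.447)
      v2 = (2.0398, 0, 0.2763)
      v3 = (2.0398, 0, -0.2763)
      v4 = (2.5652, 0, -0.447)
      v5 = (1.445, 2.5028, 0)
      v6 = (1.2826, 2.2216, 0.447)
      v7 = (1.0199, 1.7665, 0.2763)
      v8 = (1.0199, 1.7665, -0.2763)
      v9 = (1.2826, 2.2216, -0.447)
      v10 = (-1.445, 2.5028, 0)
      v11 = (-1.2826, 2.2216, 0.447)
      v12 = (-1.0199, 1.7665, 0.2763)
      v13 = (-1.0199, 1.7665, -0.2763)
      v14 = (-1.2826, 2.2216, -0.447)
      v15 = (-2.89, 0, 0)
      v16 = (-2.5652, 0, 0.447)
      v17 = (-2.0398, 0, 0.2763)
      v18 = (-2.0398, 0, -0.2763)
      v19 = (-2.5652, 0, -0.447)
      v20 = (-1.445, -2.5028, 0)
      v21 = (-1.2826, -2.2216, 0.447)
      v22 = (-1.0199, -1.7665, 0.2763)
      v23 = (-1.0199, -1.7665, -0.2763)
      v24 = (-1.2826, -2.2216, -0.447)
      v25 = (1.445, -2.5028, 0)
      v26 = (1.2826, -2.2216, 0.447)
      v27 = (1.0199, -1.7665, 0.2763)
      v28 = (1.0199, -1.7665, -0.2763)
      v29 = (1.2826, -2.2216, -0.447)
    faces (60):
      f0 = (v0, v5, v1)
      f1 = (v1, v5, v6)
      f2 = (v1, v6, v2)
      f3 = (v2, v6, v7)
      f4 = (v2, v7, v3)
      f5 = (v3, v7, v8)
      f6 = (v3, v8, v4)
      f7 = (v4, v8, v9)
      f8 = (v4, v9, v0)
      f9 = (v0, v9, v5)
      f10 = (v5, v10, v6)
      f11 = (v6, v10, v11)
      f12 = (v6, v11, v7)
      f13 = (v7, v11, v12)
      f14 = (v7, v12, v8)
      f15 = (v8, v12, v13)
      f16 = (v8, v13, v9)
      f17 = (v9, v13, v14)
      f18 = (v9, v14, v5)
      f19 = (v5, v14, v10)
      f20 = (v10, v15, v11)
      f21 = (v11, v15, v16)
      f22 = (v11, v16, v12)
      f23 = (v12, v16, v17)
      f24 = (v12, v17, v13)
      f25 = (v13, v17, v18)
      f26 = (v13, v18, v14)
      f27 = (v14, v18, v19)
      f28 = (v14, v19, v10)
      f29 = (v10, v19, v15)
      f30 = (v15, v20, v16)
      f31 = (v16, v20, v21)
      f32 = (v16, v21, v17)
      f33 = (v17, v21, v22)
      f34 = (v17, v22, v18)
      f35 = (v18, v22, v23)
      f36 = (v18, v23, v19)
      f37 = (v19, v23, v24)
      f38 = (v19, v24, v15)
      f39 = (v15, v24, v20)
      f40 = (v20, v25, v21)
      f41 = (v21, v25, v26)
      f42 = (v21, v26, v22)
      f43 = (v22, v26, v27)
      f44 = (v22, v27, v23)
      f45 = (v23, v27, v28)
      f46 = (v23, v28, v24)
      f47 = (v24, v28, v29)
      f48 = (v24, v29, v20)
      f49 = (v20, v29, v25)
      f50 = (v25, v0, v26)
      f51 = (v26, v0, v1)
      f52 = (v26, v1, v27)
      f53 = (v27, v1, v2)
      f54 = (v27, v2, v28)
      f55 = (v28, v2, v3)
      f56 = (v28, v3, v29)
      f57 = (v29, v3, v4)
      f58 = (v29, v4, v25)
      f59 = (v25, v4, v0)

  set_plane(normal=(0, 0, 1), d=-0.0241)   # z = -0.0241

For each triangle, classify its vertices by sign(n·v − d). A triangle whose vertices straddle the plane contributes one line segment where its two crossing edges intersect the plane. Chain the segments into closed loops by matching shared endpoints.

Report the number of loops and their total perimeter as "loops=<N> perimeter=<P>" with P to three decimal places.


Straddling triangles (24 of 60):
  (v2,v7,v3) [++-] → (1.57433, 0.806209, -0.0241)–(2.0398, 0, -0.0241)  len=0.9309
  (v3,v7,v8) [-+-] → (1.57433, 0.806209, -0.0241)–(1.0199, 1.7665, -0.0241)  len=1.1089
  (v4,v9,v0) [--+] → (2.80334, 0.119778, -0.0241)–(2.87249, 0, -0.0241)  len=0.1383
  (v0,v9,v5) [+-+] → (2.80334, 0.119778, -0.0241)–(1.43624, 2.48764, -0.0241)  len=2.7342
  (v7,v12,v8) [++-] → (0.0889598, 1.7665, -0.0241)–(1.0199, 1.7665, -0.0241)  len=0.9309
  (v8,v12,v13) [-+-] → (0.0889598, 1.7665, -0.0241)–(-1.0199, 1.7665, -0.0241)  len=1.1089
  (v9,v14,v5) [--+] → (1.29794, 2.48764, -0.0241)–(1.43624, 2.48764, -0.0241)  len=0.1383
  (v5,v14,v10) [+-+] → (1.29794, 2.48764, -0.0241)–(-1.43624, 2.48764, -0.0241)  len=2.7342
  (v12,v17,v13) [++-] → (-1.48537, 0.960291, -0.0241)–(-1.0199, 1.7665, -0.0241)  len=0.9309
  (v13,v17,v18) [-+-] → (-1.48537, 0.960291, -0.0241)–(-2.0398, 0, -0.0241)  len=1.1089
  (v14,v19,v10) [--+] → (-1.5054, 2.36786, -0.0241)–(-1.43624, 2.48764, -0.0241)  len=0.1383
  (v10,v19,v15) [+-+] → (-1.5054, 2.36786, -0.0241)–(-2.87249, 0, -0.0241)  len=2.7342
  (v17,v22,v18) [++-] → (-1.57433, -0.806209, -0.0241)–(-2.0398, 0, -0.0241)  len=0.9309
  (v18,v22,v23) [-+-] → (-1.57433, -0.806209, -0.0241)–(-1.0199, -1.7665, -0.0241)  len=1.1089
  (v19,v24,v15) [--+] → (-2.80334, -0.119778, -0.0241)–(-2.87249, 0, -0.0241)  len=0.1383
  (v15,v24,v20) [+-+] → (-2.80334, -0.119778, -0.0241)–(-1.43624, -2.48764, -0.0241)  len=2.7342
  (v22,v27,v23) [++-] → (-0.0889598, -1.7665, -0.0241)–(-1.0199, -1.7665, -0.0241)  len=0.9309
  (v23,v27,v28) [-+-] → (-0.0889598, -1.7665, -0.0241)–(1.0199, -1.7665, -0.0241)  len=1.1089
  (v24,v29,v20) [--+] → (-1.29794, -2.48764, -0.0241)–(-1.43624, -2.48764, -0.0241)  len=0.1383
  (v20,v29,v25) [+-+] → (-1.29794, -2.48764, -0.0241)–(1.43624, -2.48764, -0.0241)  len=2.7342
  (v27,v2,v28) [++-] → (1.48537, -0.960291, -0.0241)–(1.0199, -1.7665, -0.0241)  len=0.9309
  (v28,v2,v3) [-+-] → (1.48537, -0.960291, -0.0241)–(2.0398, 0, -0.0241)  len=1.1089
  (v29,v4,v25) [--+] → (1.5054, -2.36786, -0.0241)–(1.43624, -2.48764, -0.0241)  len=0.1383
  (v25,v4,v0) [+-+] → (1.5054, -2.36786, -0.0241)–(2.87249, 0, -0.0241)  len=2.7342

Chained into 2 loop(s):
  loop 1: 12 segments, perimeter = 12.2387
  loop 2: 12 segments, perimeter = 17.2349
Total perimeter = 29.474

loops=2 perimeter=29.474


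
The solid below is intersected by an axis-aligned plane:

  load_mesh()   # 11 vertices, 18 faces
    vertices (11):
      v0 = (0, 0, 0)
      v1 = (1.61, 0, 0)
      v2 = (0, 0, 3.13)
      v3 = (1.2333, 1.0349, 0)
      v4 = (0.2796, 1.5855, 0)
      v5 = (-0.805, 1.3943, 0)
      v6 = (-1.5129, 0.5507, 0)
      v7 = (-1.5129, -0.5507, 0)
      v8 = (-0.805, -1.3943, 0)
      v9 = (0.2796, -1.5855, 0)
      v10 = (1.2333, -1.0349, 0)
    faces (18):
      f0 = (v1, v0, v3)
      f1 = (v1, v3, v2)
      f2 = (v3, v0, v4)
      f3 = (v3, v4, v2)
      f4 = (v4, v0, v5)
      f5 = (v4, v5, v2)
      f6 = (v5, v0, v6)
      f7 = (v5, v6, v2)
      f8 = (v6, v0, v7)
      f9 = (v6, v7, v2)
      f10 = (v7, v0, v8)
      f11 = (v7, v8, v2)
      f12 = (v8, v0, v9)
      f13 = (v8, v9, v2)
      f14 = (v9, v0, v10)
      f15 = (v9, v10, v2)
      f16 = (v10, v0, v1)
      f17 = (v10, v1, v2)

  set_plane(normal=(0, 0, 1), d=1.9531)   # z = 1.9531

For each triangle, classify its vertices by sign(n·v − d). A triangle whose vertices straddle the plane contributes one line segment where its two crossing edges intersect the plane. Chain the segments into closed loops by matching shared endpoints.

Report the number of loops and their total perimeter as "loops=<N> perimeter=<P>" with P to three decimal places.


loops=1 perimeter=3.727

Straddling triangles (9 of 18):
  (v1,v3,v2) [--+] → (0.463729, 0.389129, 1.9531)–(0.60537, 0, 1.9531)  len=0.4141
  (v3,v4,v2) [--+] → (0.105131, 0.596158, 1.9531)–(0.463729, 0.389129, 1.9531)  len=0.4141
  (v4,v5,v2) [--+] → (-0.302685, 0.524266, 1.9531)–(0.105131, 0.596158, 1.9531)  len=0.4141
  (v5,v6,v2) [--+] → (-0.56886, 0.207067, 1.9531)–(-0.302685, 0.524266, 1.9531)  len=0.4141
  (v6,v7,v2) [--+] → (-0.56886, -0.207067, 1.9531)–(-0.56886, 0.207067, 1.9531)  len=0.4141
  (v7,v8,v2) [--+] → (-0.302685, -0.524266, 1.9531)–(-0.56886, -0.207067, 1.9531)  len=0.4141
  (v8,v9,v2) [--+] → (0.105131, -0.596158, 1.9531)–(-0.302685, -0.524266, 1.9531)  len=0.4141
  (v9,v10,v2) [--+] → (0.463729, -0.389129, 1.9531)–(0.105131, -0.596158, 1.9531)  len=0.4141
  (v10,v1,v2) [--+] → (0.60537, 0, 1.9531)–(0.463729, -0.389129, 1.9531)  len=0.4141

Chained into 1 loop(s):
  loop 1: 9 segments, perimeter = 3.7269
Total perimeter = 3.727


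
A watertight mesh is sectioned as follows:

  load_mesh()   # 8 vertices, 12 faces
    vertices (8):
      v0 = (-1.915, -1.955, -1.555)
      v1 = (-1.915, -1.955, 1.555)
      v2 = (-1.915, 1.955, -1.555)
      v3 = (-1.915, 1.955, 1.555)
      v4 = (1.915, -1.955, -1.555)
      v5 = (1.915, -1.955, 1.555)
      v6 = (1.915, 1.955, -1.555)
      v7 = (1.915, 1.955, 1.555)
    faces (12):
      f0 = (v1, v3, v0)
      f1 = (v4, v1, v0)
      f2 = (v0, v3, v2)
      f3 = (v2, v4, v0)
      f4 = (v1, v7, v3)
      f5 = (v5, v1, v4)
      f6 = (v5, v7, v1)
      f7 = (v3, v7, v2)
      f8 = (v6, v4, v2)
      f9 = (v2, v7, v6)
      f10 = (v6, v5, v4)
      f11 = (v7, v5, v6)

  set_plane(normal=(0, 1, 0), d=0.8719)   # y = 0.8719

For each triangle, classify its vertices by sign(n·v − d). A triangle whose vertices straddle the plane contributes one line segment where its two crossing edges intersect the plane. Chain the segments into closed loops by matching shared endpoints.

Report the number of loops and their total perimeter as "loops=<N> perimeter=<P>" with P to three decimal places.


Straddling triangles (8 of 12):
  (v1,v3,v0) [-+-] → (-1.915, 0.8719, 1.555)–(-1.915, 0.8719, 0.693506)  len=0.8615
  (v0,v3,v2) [-++] → (-1.915, 0.8719, 0.693506)–(-1.915, 0.8719, -1.555)  len=2.2485
  (v2,v4,v0) [+--] → (-0.854061, 0.8719, -1.555)–(-1.915, 0.8719, -1.555)  len=1.0609
  (v1,v7,v3) [-++] → (0.854061, 0.8719, 1.555)–(-1.915, 0.8719, 1.555)  len=2.7691
  (v5,v7,v1) [-+-] → (1.915, 0.8719, 1.555)–(0.854061, 0.8719, 1.555)  len=1.0609
  (v6,v4,v2) [+-+] → (1.915, 0.8719, -1.555)–(-0.854061, 0.8719, -1.555)  len=2.7691
  (v6,v5,v4) [+--] → (1.915, 0.8719, -0.693506)–(1.915, 0.8719, -1.555)  len=0.8615
  (v7,v5,v6) [+-+] → (1.915, 0.8719, 1.555)–(1.915, 0.8719, -0.693506)  len=2.2485

Chained into 1 loop(s):
  loop 1: 8 segments, perimeter = 13.8800
Total perimeter = 13.880

loops=1 perimeter=13.880


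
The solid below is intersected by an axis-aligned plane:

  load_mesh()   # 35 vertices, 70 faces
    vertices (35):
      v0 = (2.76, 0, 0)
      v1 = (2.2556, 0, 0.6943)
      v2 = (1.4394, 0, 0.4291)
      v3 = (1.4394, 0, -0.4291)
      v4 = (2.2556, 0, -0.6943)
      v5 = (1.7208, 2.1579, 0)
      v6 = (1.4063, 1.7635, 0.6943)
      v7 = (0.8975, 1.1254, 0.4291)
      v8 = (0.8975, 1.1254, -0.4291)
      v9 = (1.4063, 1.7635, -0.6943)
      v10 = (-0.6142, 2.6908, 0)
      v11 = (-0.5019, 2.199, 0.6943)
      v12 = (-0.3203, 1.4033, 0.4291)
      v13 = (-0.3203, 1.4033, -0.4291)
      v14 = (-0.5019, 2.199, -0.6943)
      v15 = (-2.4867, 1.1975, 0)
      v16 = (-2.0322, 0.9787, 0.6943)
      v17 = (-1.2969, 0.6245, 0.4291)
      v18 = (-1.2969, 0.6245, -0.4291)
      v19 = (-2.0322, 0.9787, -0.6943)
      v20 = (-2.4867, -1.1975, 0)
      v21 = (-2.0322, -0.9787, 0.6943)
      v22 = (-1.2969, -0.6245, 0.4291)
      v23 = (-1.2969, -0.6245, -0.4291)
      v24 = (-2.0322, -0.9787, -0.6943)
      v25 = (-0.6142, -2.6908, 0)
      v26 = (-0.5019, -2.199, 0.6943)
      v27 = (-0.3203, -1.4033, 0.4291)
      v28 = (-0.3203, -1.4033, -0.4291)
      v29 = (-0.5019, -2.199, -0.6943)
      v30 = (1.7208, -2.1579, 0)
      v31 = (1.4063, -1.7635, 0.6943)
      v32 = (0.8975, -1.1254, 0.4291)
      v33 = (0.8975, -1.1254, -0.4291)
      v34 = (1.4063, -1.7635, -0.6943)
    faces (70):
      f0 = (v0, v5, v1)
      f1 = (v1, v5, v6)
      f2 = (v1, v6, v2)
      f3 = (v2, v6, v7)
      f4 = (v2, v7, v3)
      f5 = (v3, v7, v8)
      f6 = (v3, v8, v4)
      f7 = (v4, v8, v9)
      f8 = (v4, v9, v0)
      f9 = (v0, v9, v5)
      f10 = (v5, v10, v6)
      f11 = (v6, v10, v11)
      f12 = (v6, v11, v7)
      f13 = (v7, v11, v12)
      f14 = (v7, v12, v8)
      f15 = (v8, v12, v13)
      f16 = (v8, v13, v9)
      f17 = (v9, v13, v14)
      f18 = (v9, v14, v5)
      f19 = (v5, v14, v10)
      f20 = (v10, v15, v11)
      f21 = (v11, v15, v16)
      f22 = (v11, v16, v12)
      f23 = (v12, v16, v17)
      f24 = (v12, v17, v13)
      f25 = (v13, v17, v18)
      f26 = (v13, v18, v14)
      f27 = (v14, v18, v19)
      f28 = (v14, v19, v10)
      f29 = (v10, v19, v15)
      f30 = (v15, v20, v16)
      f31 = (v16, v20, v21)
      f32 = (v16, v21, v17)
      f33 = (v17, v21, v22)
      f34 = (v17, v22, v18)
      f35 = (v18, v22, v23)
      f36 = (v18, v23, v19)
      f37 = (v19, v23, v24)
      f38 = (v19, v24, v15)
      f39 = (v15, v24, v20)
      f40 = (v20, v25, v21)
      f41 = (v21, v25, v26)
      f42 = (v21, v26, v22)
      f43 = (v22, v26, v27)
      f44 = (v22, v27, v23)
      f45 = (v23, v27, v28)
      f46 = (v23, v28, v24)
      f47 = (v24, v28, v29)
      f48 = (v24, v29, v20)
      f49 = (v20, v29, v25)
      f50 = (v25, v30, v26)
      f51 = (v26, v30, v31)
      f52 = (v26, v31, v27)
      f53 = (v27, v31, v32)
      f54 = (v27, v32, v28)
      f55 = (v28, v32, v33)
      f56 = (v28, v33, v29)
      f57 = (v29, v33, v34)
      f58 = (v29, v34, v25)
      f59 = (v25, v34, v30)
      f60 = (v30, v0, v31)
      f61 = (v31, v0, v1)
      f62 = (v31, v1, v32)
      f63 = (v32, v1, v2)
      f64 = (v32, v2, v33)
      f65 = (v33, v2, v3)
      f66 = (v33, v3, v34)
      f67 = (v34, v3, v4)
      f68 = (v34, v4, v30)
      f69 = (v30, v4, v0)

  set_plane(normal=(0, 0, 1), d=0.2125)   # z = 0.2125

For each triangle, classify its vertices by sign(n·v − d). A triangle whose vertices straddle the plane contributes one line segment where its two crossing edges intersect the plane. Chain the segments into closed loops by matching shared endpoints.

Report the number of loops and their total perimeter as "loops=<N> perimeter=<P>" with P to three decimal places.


loops=2 perimeter=24.571

Straddling triangles (28 of 70):
  (v0,v5,v1) [--+] → (1.88448, 1.49745, 0.2125)–(2.60562, 0, 0.2125)  len=1.6620
  (v1,v5,v6) [+-+] → (1.88448, 1.49745, 0.2125)–(1.62454, 2.03719, 0.2125)  len=0.5991
  (v2,v7,v3) [++-] → (1.03427, 0.841362, 0.2125)–(1.4394, 0, 0.2125)  len=0.9338
  (v3,v7,v8) [-+-] → (1.03427, 0.841362, 0.2125)–(0.8975, 1.1254, 0.2125)  len=0.3153
  (v5,v10,v6) [--+] → (0.00420163, 2.40699, 0.2125)–(1.62454, 2.03719, 0.2125)  len=1.6620
  (v6,v10,v11) [+-+] → (0.00420163, 2.40699, 0.2125)–(-0.579829, 2.54028, 0.2125)  len=0.5990
  (v7,v12,v8) [++-] → (-0.012941, 1.33316, 0.2125)–(0.8975, 1.1254, 0.2125)  len=0.9338
  (v8,v12,v13) [-+-] → (-0.012941, 1.33316, 0.2125)–(-0.3203, 1.4033, 0.2125)  len=0.3153
  (v10,v15,v11) [--+] → (-1.87922, 1.50402, 0.2125)–(-0.579829, 2.54028, 0.2125)  len=1.6620
  (v11,v15,v16) [+-+] → (-1.87922, 1.50402, 0.2125)–(-2.34759, 1.13053, 0.2125)  len=0.5991
  (v12,v17,v13) [++-] → (-1.05042, 0.82106, 0.2125)–(-0.3203, 1.4033, 0.2125)  len=0.9338
  (v13,v17,v18) [-+-] → (-1.05042, 0.82106, 0.2125)–(-1.2969, 0.6245, 0.2125)  len=0.3153
  (v15,v20,v16) [--+] → (-2.34759, -0.531444, 0.2125)–(-2.34759, 1.13053, 0.2125)  len=1.6620
  (v16,v20,v21) [+-+] → (-2.34759, -0.531444, 0.2125)–(-2.34759, -1.13053, 0.2125)  len=0.5991
  (v17,v22,v18) [++-] → (-1.2969, -0.309266, 0.2125)–(-1.2969, 0.6245, 0.2125)  len=0.9338
  (v18,v22,v23) [-+-] → (-1.2969, -0.309266, 0.2125)–(-1.2969, -0.6245, 0.2125)  len=0.3152
  (v20,v25,v21) [--+] → (-1.0482, -2.16679, 0.2125)–(-2.34759, -1.13053, 0.2125)  len=1.6620
  (v21,v25,v26) [+-+] → (-1.0482, -2.16679, 0.2125)–(-0.579829, -2.54028, 0.2125)  len=0.5991
  (v22,v27,v23) [++-] → (-0.566783, -1.20674, 0.2125)–(-1.2969, -0.6245, 0.2125)  len=0.9338
  (v23,v27,v28) [-+-] → (-0.566783, -1.20674, 0.2125)–(-0.3203, -1.4033, 0.2125)  len=0.3153
  (v25,v30,v26) [--+] → (1.04051, -2.17048, 0.2125)–(-0.579829, -2.54028, 0.2125)  len=1.6620
  (v26,v30,v31) [+-+] → (1.04051, -2.17048, 0.2125)–(1.62454, -2.03719, 0.2125)  len=0.5990
  (v27,v32,v28) [++-] → (0.590141, -1.19554, 0.2125)–(-0.3203, -1.4033, 0.2125)  len=0.9338
  (v28,v32,v33) [-+-] → (0.590141, -1.19554, 0.2125)–(0.8975, -1.1254, 0.2125)  len=0.3153
  (v30,v0,v31) [--+] → (2.34568, -0.539743, 0.2125)–(1.62454, -2.03719, 0.2125)  len=1.6620
  (v31,v0,v1) [+-+] → (2.34568, -0.539743, 0.2125)–(2.60562, 0, 0.2125)  len=0.5991
  (v32,v2,v33) [++-] → (1.30263, -0.284038, 0.2125)–(0.8975, -1.1254, 0.2125)  len=0.9338
  (v33,v2,v3) [-+-] → (1.30263, -0.284038, 0.2125)–(1.4394, 0, 0.2125)  len=0.3153

Chained into 2 loop(s):
  loop 1: 14 segments, perimeter = 15.8275
  loop 2: 14 segments, perimeter = 8.7436
Total perimeter = 24.571


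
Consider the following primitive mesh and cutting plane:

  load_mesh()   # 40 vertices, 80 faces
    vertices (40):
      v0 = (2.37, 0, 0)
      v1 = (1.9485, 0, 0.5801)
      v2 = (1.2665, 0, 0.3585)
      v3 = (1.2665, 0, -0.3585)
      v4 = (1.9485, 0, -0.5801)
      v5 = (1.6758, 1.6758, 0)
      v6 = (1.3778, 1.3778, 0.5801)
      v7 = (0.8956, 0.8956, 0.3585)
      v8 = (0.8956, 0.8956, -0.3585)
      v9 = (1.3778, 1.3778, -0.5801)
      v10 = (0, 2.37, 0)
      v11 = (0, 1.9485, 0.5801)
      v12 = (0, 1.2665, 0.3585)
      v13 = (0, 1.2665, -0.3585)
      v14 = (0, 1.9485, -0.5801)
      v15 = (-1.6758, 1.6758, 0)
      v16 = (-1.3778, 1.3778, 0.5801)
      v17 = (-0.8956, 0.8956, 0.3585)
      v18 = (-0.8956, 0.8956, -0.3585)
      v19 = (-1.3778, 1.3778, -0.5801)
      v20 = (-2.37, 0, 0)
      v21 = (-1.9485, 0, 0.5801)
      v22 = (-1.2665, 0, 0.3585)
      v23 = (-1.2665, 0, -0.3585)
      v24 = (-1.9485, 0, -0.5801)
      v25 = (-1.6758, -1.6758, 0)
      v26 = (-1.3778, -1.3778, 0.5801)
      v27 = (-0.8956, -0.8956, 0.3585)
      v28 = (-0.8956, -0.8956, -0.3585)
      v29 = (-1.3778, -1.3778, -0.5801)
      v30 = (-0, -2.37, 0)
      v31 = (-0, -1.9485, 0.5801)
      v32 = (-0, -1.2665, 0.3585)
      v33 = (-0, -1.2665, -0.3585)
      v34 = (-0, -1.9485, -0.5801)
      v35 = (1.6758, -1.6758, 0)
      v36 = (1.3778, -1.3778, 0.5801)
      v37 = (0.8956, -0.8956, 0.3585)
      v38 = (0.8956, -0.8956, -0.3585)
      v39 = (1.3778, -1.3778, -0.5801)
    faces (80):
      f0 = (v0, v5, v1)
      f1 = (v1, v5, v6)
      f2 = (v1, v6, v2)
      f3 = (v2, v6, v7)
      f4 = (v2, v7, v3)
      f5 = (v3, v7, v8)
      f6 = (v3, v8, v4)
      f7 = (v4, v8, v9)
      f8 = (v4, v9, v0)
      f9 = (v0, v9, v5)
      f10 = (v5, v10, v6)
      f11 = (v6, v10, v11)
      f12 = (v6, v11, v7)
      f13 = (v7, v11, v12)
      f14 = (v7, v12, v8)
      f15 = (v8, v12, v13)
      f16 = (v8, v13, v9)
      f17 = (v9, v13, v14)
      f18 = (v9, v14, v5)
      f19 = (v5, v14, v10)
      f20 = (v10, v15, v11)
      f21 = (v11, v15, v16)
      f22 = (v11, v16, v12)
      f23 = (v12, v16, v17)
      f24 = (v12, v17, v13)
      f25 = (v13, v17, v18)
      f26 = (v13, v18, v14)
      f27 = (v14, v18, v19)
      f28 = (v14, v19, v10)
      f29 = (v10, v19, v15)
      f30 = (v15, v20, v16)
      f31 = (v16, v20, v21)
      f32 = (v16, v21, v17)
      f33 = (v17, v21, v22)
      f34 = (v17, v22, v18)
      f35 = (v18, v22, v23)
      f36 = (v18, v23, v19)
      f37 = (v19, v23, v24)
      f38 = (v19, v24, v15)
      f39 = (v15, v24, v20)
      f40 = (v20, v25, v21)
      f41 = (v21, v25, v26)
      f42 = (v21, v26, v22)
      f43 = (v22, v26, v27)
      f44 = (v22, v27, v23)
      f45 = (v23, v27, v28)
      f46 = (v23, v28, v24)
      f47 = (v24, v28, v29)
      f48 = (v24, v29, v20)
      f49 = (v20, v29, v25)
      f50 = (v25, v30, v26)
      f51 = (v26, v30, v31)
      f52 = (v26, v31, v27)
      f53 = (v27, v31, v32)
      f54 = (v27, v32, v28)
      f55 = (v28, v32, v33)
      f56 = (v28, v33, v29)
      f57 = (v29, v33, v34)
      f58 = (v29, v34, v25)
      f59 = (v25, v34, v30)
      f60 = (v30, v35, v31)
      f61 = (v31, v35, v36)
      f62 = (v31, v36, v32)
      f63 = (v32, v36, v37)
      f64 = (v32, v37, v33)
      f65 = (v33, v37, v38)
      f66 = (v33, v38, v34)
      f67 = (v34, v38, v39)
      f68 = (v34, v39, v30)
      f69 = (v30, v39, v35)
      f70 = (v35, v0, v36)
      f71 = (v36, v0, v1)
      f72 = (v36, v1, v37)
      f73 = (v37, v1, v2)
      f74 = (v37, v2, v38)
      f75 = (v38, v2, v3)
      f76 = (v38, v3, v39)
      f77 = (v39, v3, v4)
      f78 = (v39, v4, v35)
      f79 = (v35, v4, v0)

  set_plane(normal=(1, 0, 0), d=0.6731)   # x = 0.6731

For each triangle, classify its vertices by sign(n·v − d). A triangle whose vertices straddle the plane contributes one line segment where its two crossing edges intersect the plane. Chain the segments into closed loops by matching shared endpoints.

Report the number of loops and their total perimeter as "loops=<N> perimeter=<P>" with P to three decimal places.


loops=2 perimeter=7.170

Straddling triangles (20 of 80):
  (v5,v10,v6) [+-+] → (0.6731, 2.09117, 0)–(0.6731, 1.88528, 0.283398)  len=0.3503
  (v6,v10,v11) [+--] → (0.6731, 1.88528, 0.283398)–(0.6731, 1.66969, 0.5801)  len=0.3668
  (v6,v11,v7) [+-+] → (0.6731, 1.66969, 0.5801)–(0.6731, 1.15718, 0.413554)  len=0.5389
  (v7,v11,v12) [+--] → (0.6731, 1.15718, 0.413554)–(0.6731, 0.987745, 0.3585)  len=0.1782
  (v7,v12,v8) [+-+] → (0.6731, 0.987745, 0.3585)–(0.6731, 0.987745, -0.180371)  len=0.5389
  (v8,v12,v13) [+--] → (0.6731, 0.987745, -0.180371)–(0.6731, 0.987745, -0.3585)  len=0.1781
  (v8,v13,v9) [+-+] → (0.6731, 0.987745, -0.3585)–(0.6731, 1.32087, -0.466759)  len=0.3503
  (v9,v13,v14) [+--] → (0.6731, 1.32087, -0.466759)–(0.6731, 1.66969, -0.5801)  len=0.3668
  (v9,v14,v5) [+-+] → (0.6731, 1.66969, -0.5801)–(0.6731, 1.83897, -0.347098)  len=0.2880
  (v5,v14,v10) [+--] → (0.6731, 1.83897, -0.347098)–(0.6731, 2.09117, 0)  len=0.4290
  (v30,v35,v31) [-+-] → (0.6731, -2.09117, 0)–(0.6731, -1.83897, 0.347098)  len=0.4290
  (v31,v35,v36) [-++] → (0.6731, -1.83897, 0.347098)–(0.6731, -1.66969, 0.5801)  len=0.2880
  (v31,v36,v32) [-+-] → (0.6731, -1.66969, 0.5801)–(0.6731, -1.32087, 0.466759)  len=0.3668
  (v32,v36,v37) [-++] → (0.6731, -1.32087, 0.466759)–(0.6731, -0.987745, 0.3585)  len=0.3503
  (v32,v37,v33) [-+-] → (0.6731, -0.987745, 0.3585)–(0.6731, -0.987745, 0.180371)  len=0.1781
  (v33,v37,v38) [-++] → (0.6731, -0.987745, 0.180371)–(0.6731, -0.987745, -0.3585)  len=0.5389
  (v33,v38,v34) [-+-] → (0.6731, -0.987745, -0.3585)–(0.6731, -1.15718, -0.413554)  len=0.1782
  (v34,v38,v39) [-++] → (0.6731, -1.15718, -0.413554)–(0.6731, -1.66969, -0.5801)  len=0.5389
  (v34,v39,v30) [-+-] → (0.6731, -1.66969, -0.5801)–(0.6731, -1.88528, -0.283398)  len=0.3668
  (v30,v39,v35) [-++] → (0.6731, -1.88528, -0.283398)–(0.6731, -2.09117, 0)  len=0.3503

Chained into 2 loop(s):
  loop 1: 10 segments, perimeter = 3.5852
  loop 2: 10 segments, perimeter = 3.5852
Total perimeter = 7.170


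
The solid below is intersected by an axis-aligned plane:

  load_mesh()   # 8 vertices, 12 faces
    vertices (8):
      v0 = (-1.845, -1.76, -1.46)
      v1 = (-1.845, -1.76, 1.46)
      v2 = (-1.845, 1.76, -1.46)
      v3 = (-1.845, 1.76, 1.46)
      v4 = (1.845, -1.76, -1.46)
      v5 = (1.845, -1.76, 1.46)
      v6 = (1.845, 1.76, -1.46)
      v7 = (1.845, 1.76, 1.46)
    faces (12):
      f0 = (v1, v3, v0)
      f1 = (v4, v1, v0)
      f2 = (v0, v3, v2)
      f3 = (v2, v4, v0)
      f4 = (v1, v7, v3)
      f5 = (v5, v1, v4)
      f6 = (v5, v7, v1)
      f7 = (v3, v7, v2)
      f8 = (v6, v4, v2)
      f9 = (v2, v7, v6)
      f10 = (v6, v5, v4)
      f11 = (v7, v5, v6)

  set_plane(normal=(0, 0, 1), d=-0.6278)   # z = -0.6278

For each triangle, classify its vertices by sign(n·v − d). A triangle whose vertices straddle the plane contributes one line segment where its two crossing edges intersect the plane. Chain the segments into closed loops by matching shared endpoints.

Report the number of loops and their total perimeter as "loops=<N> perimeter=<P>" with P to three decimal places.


loops=1 perimeter=14.420

Straddling triangles (8 of 12):
  (v1,v3,v0) [++-] → (-1.845, -0.7568, -0.6278)–(-1.845, -1.76, -0.6278)  len=1.0032
  (v4,v1,v0) [-+-] → (0.79335, -1.76, -0.6278)–(-1.845, -1.76, -0.6278)  len=2.6383
  (v0,v3,v2) [-+-] → (-1.845, -0.7568, -0.6278)–(-1.845, 1.76, -0.6278)  len=2.5168
  (v5,v1,v4) [++-] → (0.79335, -1.76, -0.6278)–(1.845, -1.76, -0.6278)  len=1.0516
  (v3,v7,v2) [++-] → (-0.79335, 1.76, -0.6278)–(-1.845, 1.76, -0.6278)  len=1.0516
  (v2,v7,v6) [-+-] → (-0.79335, 1.76, -0.6278)–(1.845, 1.76, -0.6278)  len=2.6383
  (v6,v5,v4) [-+-] → (1.845, 0.7568, -0.6278)–(1.845, -1.76, -0.6278)  len=2.5168
  (v7,v5,v6) [++-] → (1.845, 0.7568, -0.6278)–(1.845, 1.76, -0.6278)  len=1.0032

Chained into 1 loop(s):
  loop 1: 8 segments, perimeter = 14.4200
Total perimeter = 14.420


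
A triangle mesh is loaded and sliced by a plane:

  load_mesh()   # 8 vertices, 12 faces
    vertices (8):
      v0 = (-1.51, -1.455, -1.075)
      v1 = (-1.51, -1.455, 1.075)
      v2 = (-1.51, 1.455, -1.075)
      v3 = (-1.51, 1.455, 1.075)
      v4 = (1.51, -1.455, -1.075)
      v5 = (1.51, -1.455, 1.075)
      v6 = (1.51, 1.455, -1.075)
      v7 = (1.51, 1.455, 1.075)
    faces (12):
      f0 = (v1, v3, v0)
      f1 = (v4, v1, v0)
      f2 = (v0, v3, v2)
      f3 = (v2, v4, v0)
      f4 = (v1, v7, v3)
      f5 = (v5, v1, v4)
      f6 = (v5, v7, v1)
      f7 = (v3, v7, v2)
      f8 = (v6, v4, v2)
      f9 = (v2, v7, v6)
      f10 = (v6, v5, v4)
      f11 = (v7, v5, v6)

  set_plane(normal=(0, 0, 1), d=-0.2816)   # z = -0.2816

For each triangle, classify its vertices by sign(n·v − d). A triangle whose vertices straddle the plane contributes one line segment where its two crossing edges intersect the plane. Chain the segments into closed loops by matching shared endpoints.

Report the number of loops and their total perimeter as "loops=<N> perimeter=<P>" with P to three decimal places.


loops=1 perimeter=11.860

Straddling triangles (8 of 12):
  (v1,v3,v0) [++-] → (-1.51, -0.381142, -0.2816)–(-1.51, -1.455, -0.2816)  len=1.0739
  (v4,v1,v0) [-+-] → (0.39555, -1.455, -0.2816)–(-1.51, -1.455, -0.2816)  len=1.9055
  (v0,v3,v2) [-+-] → (-1.51, -0.381142, -0.2816)–(-1.51, 1.455, -0.2816)  len=1.8361
  (v5,v1,v4) [++-] → (0.39555, -1.455, -0.2816)–(1.51, -1.455, -0.2816)  len=1.1145
  (v3,v7,v2) [++-] → (-0.39555, 1.455, -0.2816)–(-1.51, 1.455, -0.2816)  len=1.1145
  (v2,v7,v6) [-+-] → (-0.39555, 1.455, -0.2816)–(1.51, 1.455, -0.2816)  len=1.9055
  (v6,v5,v4) [-+-] → (1.51, 0.381142, -0.2816)–(1.51, -1.455, -0.2816)  len=1.8361
  (v7,v5,v6) [++-] → (1.51, 0.381142, -0.2816)–(1.51, 1.455, -0.2816)  len=1.0739

Chained into 1 loop(s):
  loop 1: 8 segments, perimeter = 11.8600
Total perimeter = 11.860


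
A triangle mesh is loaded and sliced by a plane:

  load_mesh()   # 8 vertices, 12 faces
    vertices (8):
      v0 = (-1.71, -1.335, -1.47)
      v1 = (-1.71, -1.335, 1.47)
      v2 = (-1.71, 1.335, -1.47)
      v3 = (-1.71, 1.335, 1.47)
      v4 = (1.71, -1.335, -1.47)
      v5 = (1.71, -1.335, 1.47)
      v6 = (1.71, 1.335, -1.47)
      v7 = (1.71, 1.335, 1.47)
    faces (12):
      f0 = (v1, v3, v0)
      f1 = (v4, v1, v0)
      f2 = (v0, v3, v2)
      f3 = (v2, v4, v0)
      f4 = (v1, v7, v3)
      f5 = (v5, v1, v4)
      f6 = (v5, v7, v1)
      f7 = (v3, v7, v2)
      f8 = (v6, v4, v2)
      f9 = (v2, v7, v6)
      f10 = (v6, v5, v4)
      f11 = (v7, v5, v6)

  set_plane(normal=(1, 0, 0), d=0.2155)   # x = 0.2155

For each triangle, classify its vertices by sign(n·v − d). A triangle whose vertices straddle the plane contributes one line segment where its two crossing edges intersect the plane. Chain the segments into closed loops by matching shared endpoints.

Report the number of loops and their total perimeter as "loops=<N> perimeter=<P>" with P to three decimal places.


loops=1 perimeter=11.220

Straddling triangles (8 of 12):
  (v4,v1,v0) [+--] → (0.2155, -1.335, -0.185254)–(0.2155, -1.335, -1.47)  len=1.2847
  (v2,v4,v0) [-+-] → (0.2155, -0.168241, -1.47)–(0.2155, -1.335, -1.47)  len=1.1668
  (v1,v7,v3) [-+-] → (0.2155, 0.168241, 1.47)–(0.2155, 1.335, 1.47)  len=1.1668
  (v5,v1,v4) [+-+] → (0.2155, -1.335, 1.47)–(0.2155, -1.335, -0.185254)  len=1.6553
  (v5,v7,v1) [++-] → (0.2155, 0.168241, 1.47)–(0.2155, -1.335, 1.47)  len=1.5032
  (v3,v7,v2) [-+-] → (0.2155, 1.335, 1.47)–(0.2155, 1.335, 0.185254)  len=1.2847
  (v6,v4,v2) [++-] → (0.2155, -0.168241, -1.47)–(0.2155, 1.335, -1.47)  len=1.5032
  (v2,v7,v6) [-++] → (0.2155, 1.335, 0.185254)–(0.2155, 1.335, -1.47)  len=1.6553

Chained into 1 loop(s):
  loop 1: 8 segments, perimeter = 11.2200
Total perimeter = 11.220


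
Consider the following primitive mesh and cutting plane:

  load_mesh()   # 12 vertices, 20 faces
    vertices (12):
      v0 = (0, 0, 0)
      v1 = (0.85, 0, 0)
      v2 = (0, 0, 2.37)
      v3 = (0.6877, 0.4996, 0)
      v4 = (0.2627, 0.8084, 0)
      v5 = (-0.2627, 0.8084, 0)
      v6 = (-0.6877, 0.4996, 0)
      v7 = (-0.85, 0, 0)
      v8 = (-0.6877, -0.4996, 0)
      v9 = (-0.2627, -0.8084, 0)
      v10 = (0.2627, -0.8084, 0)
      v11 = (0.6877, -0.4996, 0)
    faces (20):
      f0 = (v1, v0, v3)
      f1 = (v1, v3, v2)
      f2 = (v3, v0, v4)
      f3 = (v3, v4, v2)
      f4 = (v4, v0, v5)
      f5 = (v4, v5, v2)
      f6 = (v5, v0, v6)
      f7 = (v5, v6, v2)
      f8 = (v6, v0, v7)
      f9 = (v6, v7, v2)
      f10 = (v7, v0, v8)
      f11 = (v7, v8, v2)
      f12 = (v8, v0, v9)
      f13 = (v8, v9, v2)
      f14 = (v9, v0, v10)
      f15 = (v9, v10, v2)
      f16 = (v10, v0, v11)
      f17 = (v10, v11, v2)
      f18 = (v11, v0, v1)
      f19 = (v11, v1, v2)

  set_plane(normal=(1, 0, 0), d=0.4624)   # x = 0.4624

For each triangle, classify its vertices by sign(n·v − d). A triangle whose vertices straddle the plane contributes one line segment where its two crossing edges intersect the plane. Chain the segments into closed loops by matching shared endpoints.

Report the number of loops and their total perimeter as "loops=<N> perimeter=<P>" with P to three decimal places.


Straddling triangles (8 of 20):
  (v1,v0,v3) [+-+] → (0.4624, 0, 0)–(0.4624, 0.335924, 0)  len=0.3359
  (v1,v3,v2) [++-] → (0.4624, 0.335924, 0.776445)–(0.4624, 0, 1.08072)  len=0.4532
  (v3,v0,v4) [+--] → (0.4624, 0.335924, 0)–(0.4624, 0.6633, 0)  len=0.3274
  (v3,v4,v2) [+--] → (0.4624, 0.6633, 0)–(0.4624, 0.335924, 0.776445)  len=0.8426
  (v10,v0,v11) [--+] → (0.4624, -0.335924, 0)–(0.4624, -0.6633, 0)  len=0.3274
  (v10,v11,v2) [-+-] → (0.4624, -0.6633, 0)–(0.4624, -0.335924, 0.776445)  len=0.8426
  (v11,v0,v1) [+-+] → (0.4624, -0.335924, 0)–(0.4624, 0, 0)  len=0.3359
  (v11,v1,v2) [++-] → (0.4624, 0, 1.08072)–(0.4624, -0.335924, 0.776445)  len=0.4532

Chained into 1 loop(s):
  loop 1: 8 segments, perimeter = 3.9184
Total perimeter = 3.918

loops=1 perimeter=3.918


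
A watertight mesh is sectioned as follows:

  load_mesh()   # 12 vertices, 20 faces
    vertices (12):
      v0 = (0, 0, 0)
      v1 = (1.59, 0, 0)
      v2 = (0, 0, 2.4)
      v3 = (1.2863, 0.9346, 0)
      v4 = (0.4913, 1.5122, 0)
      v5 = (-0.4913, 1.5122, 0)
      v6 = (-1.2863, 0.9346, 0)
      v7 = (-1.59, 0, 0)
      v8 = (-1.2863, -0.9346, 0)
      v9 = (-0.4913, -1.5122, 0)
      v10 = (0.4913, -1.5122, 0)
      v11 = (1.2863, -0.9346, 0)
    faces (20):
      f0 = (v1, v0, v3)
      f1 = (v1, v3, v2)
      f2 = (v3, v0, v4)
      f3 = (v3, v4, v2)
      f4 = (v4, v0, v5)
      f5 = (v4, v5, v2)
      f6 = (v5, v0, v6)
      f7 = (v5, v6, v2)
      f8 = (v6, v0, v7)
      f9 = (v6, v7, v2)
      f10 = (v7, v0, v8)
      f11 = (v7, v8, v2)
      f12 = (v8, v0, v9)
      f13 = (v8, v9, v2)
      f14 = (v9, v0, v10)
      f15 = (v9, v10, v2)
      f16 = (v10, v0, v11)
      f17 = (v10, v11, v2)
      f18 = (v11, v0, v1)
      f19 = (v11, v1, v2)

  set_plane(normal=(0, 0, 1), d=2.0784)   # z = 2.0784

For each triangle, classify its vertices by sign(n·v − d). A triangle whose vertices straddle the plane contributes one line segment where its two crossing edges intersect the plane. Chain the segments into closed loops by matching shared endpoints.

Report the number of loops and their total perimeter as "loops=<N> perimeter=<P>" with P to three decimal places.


Straddling triangles (10 of 20):
  (v1,v3,v2) [--+] → (0.172364, 0.125236, 2.0784)–(0.21306, 0, 2.0784)  len=0.1317
  (v3,v4,v2) [--+] → (0.0658342, 0.202635, 2.0784)–(0.172364, 0.125236, 2.0784)  len=0.1317
  (v4,v5,v2) [--+] → (-0.0658342, 0.202635, 2.0784)–(0.0658342, 0.202635, 2.0784)  len=0.1317
  (v5,v6,v2) [--+] → (-0.172364, 0.125236, 2.0784)–(-0.0658342, 0.202635, 2.0784)  len=0.1317
  (v6,v7,v2) [--+] → (-0.21306, 0, 2.0784)–(-0.172364, 0.125236, 2.0784)  len=0.1317
  (v7,v8,v2) [--+] → (-0.172364, -0.125236, 2.0784)–(-0.21306, 0, 2.0784)  len=0.1317
  (v8,v9,v2) [--+] → (-0.0658342, -0.202635, 2.0784)–(-0.172364, -0.125236, 2.0784)  len=0.1317
  (v9,v10,v2) [--+] → (0.0658342, -0.202635, 2.0784)–(-0.0658342, -0.202635, 2.0784)  len=0.1317
  (v10,v11,v2) [--+] → (0.172364, -0.125236, 2.0784)–(0.0658342, -0.202635, 2.0784)  len=0.1317
  (v11,v1,v2) [--+] → (0.21306, 0, 2.0784)–(0.172364, -0.125236, 2.0784)  len=0.1317

Chained into 1 loop(s):
  loop 1: 10 segments, perimeter = 1.3168
Total perimeter = 1.317

loops=1 perimeter=1.317


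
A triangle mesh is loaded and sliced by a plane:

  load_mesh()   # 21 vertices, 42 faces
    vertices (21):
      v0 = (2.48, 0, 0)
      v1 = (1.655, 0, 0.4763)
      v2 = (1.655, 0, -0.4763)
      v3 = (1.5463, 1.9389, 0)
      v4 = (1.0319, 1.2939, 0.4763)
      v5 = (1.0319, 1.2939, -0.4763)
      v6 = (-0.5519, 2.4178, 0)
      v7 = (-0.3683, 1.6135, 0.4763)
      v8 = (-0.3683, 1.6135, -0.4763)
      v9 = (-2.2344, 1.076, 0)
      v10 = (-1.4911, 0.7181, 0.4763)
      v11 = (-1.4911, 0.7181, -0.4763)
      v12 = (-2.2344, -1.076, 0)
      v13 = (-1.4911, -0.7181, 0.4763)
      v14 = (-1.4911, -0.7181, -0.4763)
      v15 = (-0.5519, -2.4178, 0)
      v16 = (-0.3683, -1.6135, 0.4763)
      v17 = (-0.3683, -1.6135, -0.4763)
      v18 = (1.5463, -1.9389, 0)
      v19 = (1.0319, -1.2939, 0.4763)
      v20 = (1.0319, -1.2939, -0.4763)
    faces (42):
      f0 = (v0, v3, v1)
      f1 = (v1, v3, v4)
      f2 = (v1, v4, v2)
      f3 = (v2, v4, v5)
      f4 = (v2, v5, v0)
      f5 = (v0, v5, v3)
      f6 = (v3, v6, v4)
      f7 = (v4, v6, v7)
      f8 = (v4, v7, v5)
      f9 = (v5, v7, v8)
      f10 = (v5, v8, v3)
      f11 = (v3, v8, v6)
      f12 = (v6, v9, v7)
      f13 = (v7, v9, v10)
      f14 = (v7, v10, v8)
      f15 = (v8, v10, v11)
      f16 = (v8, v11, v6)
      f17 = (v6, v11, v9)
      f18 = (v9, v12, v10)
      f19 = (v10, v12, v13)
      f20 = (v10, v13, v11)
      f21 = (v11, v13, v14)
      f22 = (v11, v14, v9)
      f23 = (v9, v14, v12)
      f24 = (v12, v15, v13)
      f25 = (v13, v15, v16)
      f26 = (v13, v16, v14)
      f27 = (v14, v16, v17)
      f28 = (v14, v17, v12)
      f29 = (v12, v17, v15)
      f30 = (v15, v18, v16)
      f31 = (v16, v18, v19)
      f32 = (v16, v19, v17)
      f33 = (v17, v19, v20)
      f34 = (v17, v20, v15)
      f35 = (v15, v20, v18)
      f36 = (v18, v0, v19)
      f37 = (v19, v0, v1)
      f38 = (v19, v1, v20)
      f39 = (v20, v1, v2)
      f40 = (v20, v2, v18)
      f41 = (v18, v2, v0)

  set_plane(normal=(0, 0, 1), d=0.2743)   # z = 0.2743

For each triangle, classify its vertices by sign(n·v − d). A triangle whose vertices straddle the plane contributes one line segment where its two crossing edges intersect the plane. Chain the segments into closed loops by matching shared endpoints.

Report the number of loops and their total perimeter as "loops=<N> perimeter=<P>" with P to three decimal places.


loops=2 perimeter=22.231

Straddling triangles (28 of 42):
  (v0,v3,v1) [--+] → (1.6089, 0.822292, 0.2743)–(2.00488, 0, 0.2743)  len=0.9127
  (v1,v3,v4) [+-+] → (1.6089, 0.822292, 0.2743)–(1.25006, 1.56745, 0.2743)  len=0.8271
  (v1,v4,v2) [++-] → (1.16403, 1.01953, 0.2743)–(1.655, 0, 0.2743)  len=1.1316
  (v2,v4,v5) [-+-] → (1.16403, 1.01953, 0.2743)–(1.0319, 1.2939, 0.2743)  len=0.3045
  (v3,v6,v4) [--+] → (0.360207, 1.77055, 0.2743)–(1.25006, 1.56745, 0.2743)  len=0.9127
  (v4,v6,v7) [+-+] → (0.360207, 1.77055, 0.2743)–(-0.446165, 1.95461, 0.2743)  len=0.8271
  (v4,v7,v5) [++-] → (-0.0713859, 1.54573, 0.2743)–(1.0319, 1.2939, 0.2743)  len=1.1317
  (v5,v7,v8) [-+-] → (-0.0713859, 1.54573, 0.2743)–(-0.3683, 1.6135, 0.2743)  len=0.3046
  (v6,v9,v7) [--+] → (-1.15972, 1.38554, 0.2743)–(-0.446165, 1.95461, 0.2743)  len=0.9127
  (v7,v9,v10) [+-+] → (-1.15972, 1.38554, 0.2743)–(-1.80634, 0.869886, 0.2743)  len=0.8271
  (v7,v10,v8) [++-] → (-1.25301, 0.907971, 0.2743)–(-0.3683, 1.6135, 0.2743)  len=1.1316
  (v8,v10,v11) [-+-] → (-1.25301, 0.907971, 0.2743)–(-1.4911, 0.7181, 0.2743)  len=0.3045
  (v9,v12,v10) [--+] → (-1.80634, -0.0427822, 0.2743)–(-1.80634, 0.869886, 0.2743)  len=0.9127
  (v10,v12,v13) [+-+] → (-1.80634, -0.0427822, 0.2743)–(-1.80634, -0.869886, 0.2743)  len=0.8271
  (v10,v13,v11) [++-] → (-1.4911, -0.413552, 0.2743)–(-1.4911, 0.7181, 0.2743)  len=1.1317
  (v11,v13,v14) [-+-] → (-1.4911, -0.413552, 0.2743)–(-1.4911, -0.7181, 0.2743)  len=0.3045
  (v12,v15,v13) [--+] → (-1.09278, -1.43895, 0.2743)–(-1.80634, -0.869886, 0.2743)  len=0.9127
  (v13,v15,v16) [+-+] → (-1.09278, -1.43895, 0.2743)–(-0.446165, -1.95461, 0.2743)  len=0.8271
  (v13,v16,v14) [++-] → (-0.606391, -1.42363, 0.2743)–(-1.4911, -0.7181, 0.2743)  len=1.1316
  (v14,v16,v17) [-+-] → (-0.606391, -1.42363, 0.2743)–(-0.3683, -1.6135, 0.2743)  len=0.3045
  (v15,v18,v16) [--+] → (0.443687, -1.7515, 0.2743)–(-0.446165, -1.95461, 0.2743)  len=0.9127
  (v16,v18,v19) [+-+] → (0.443687, -1.7515, 0.2743)–(1.25006, -1.56745, 0.2743)  len=0.8271
  (v16,v19,v17) [++-] → (0.734986, -1.36167, 0.2743)–(-0.3683, -1.6135, 0.2743)  len=1.1317
  (v17,v19,v20) [-+-] → (0.734986, -1.36167, 0.2743)–(1.0319, -1.2939, 0.2743)  len=0.3046
  (v18,v0,v19) [--+] → (1.64604, -0.745154, 0.2743)–(1.25006, -1.56745, 0.2743)  len=0.9127
  (v19,v0,v1) [+-+] → (1.64604, -0.745154, 0.2743)–(2.00488, 0, 0.2743)  len=0.8271
  (v19,v1,v20) [++-] → (1.52287, -0.274373, 0.2743)–(1.0319, -1.2939, 0.2743)  len=1.1316
  (v20,v1,v2) [-+-] → (1.52287, -0.274373, 0.2743)–(1.655, 0, 0.2743)  len=0.3045

Chained into 2 loop(s):
  loop 1: 14 segments, perimeter = 12.1784
  loop 2: 14 segments, perimeter = 10.0531
Total perimeter = 22.231


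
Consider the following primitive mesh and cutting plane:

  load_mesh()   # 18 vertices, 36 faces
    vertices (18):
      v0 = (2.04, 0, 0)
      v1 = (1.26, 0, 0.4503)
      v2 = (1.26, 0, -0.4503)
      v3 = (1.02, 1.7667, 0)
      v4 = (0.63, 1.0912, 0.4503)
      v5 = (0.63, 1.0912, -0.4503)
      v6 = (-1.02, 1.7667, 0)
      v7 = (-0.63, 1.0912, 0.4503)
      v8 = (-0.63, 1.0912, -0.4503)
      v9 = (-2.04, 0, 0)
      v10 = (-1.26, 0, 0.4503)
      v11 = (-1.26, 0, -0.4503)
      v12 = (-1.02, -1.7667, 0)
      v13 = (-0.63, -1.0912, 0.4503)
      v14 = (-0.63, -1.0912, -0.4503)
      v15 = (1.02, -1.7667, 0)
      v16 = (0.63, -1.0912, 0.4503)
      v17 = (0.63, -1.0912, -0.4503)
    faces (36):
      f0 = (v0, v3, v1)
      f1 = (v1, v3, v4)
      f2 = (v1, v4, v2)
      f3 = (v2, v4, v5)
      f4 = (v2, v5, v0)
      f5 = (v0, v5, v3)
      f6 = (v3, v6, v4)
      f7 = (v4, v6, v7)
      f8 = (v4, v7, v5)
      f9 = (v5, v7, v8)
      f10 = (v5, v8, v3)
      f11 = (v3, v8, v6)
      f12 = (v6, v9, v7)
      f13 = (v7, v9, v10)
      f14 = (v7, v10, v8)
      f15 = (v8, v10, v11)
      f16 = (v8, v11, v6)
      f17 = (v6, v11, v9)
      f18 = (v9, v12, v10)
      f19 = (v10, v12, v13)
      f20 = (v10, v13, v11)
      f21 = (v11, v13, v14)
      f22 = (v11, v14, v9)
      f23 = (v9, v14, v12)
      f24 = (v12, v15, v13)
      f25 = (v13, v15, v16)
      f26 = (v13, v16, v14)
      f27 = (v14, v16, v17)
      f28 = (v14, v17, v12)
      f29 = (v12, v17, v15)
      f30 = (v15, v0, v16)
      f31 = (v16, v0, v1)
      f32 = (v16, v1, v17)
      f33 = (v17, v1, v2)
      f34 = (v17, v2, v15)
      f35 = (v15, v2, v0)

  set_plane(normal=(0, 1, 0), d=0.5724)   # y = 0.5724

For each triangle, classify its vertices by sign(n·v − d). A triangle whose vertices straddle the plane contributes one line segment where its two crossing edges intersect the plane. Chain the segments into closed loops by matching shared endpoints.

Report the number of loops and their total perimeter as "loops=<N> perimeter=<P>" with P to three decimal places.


Straddling triangles (12 of 36):
  (v0,v3,v1) [-+-] → (1.70953, 0.5724, 0)–(1.18224, 0.5724, 0.304406)  len=0.6088
  (v1,v3,v4) [-++] → (1.18224, 0.5724, 0.304406)–(0.929527, 0.5724, 0.4503)  len=0.2918
  (v1,v4,v2) [-+-] → (0.929527, 0.5724, 0.4503)–(0.929527, 0.5724, 0.0221188)  len=0.4282
  (v2,v4,v5) [-++] → (0.929527, 0.5724, 0.0221188)–(0.929527, 0.5724, -0.4503)  len=0.4724
  (v2,v5,v0) [-+-] → (0.929527, 0.5724, -0.4503)–(1.30037, 0.5724, -0.236209)  len=0.4282
  (v0,v5,v3) [-++] → (1.30037, 0.5724, -0.236209)–(1.70953, 0.5724, 0)  len=0.4724
  (v6,v9,v7) [+-+] → (-1.70953, 0.5724, 0)–(-1.30037, 0.5724, 0.236209)  len=0.4724
  (v7,v9,v10) [+--] → (-1.30037, 0.5724, 0.236209)–(-0.929527, 0.5724, 0.4503)  len=0.4282
  (v7,v10,v8) [+-+] → (-0.929527, 0.5724, 0.4503)–(-0.929527, 0.5724, -0.0221188)  len=0.4724
  (v8,v10,v11) [+--] → (-0.929527, 0.5724, -0.0221188)–(-0.929527, 0.5724, -0.4503)  len=0.4282
  (v8,v11,v6) [+-+] → (-0.929527, 0.5724, -0.4503)–(-1.18224, 0.5724, -0.304406)  len=0.2918
  (v6,v11,v9) [+--] → (-1.18224, 0.5724, -0.304406)–(-1.70953, 0.5724, 0)  len=0.6088

Chained into 2 loop(s):
  loop 1: 6 segments, perimeter = 2.7019
  loop 2: 6 segments, perimeter = 2.7019
Total perimeter = 5.404

loops=2 perimeter=5.404
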